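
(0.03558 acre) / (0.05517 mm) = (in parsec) 8.458e-11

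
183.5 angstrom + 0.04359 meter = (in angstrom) 4.359e+08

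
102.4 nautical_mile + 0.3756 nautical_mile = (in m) 1.903e+05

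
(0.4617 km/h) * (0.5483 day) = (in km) 6.076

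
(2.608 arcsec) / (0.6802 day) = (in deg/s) 1.233e-08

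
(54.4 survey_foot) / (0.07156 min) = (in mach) 0.01134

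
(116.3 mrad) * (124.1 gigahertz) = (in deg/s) 8.269e+11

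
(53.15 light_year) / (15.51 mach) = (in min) 1.587e+12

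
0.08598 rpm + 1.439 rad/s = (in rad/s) 1.448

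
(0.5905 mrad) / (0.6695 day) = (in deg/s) 5.849e-07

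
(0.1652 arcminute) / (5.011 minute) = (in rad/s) 1.598e-07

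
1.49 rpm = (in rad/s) 0.156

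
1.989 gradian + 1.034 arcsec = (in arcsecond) 6445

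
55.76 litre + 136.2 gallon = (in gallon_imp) 125.7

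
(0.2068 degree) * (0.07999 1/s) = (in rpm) 0.002757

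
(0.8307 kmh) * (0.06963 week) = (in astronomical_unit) 6.496e-08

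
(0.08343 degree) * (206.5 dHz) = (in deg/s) 1.723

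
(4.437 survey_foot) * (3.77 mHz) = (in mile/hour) 0.01141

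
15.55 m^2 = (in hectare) 0.001555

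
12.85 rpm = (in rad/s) 1.346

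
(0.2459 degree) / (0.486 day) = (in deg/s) 5.856e-06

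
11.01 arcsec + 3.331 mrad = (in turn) 0.0005386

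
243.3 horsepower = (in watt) 1.814e+05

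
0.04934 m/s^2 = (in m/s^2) 0.04934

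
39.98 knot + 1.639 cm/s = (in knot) 40.01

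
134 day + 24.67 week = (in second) 2.65e+07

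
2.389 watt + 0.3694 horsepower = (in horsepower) 0.3726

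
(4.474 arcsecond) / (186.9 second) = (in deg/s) 6.649e-06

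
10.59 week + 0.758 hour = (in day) 74.16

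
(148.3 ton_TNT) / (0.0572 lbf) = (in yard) 2.667e+12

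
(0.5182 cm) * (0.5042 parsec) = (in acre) 1.992e+10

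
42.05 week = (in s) 2.543e+07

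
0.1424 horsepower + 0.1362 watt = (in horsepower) 0.1426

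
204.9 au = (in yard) 3.352e+13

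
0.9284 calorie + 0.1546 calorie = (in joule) 4.531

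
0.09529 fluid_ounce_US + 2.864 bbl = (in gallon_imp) 100.2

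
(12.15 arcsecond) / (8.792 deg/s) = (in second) 0.0003839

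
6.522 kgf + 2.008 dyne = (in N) 63.96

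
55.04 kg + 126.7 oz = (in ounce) 2068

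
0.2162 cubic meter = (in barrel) 1.36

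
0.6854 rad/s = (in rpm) 6.545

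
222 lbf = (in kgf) 100.7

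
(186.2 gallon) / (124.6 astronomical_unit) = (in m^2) 3.781e-14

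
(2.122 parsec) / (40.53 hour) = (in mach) 1.318e+09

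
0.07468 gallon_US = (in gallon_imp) 0.06218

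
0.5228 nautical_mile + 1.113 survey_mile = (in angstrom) 2.759e+13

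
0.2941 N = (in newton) 0.2941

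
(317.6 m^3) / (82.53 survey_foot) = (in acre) 0.00312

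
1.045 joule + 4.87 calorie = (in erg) 2.142e+08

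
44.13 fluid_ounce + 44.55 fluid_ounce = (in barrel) 0.0165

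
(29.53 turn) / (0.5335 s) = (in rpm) 3321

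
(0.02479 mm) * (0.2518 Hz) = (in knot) 1.213e-05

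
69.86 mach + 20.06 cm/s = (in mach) 69.86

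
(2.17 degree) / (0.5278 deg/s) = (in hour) 0.001142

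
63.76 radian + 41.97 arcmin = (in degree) 3654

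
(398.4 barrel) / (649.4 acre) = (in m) 2.41e-05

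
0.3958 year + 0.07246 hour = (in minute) 2.08e+05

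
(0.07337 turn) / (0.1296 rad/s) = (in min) 0.05928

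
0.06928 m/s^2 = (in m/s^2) 0.06928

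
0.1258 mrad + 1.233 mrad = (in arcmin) 4.671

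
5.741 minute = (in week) 0.0005695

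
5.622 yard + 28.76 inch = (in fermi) 5.871e+15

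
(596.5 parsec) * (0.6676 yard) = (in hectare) 1.124e+15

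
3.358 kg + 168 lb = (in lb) 175.4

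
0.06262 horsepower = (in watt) 46.7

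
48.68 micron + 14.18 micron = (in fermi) 6.286e+10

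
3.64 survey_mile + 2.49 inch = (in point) 1.661e+07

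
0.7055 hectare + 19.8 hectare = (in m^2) 2.051e+05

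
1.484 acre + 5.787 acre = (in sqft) 3.167e+05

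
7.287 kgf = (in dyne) 7.146e+06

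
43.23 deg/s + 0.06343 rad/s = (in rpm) 7.811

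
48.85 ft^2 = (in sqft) 48.85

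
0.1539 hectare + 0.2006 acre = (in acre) 0.5809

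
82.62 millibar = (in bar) 0.08262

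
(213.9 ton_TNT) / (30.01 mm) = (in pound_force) 6.704e+12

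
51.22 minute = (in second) 3073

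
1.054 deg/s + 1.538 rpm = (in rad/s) 0.1795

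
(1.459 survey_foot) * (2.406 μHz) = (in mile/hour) 2.393e-06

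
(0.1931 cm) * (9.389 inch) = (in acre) 1.138e-07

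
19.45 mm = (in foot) 0.06381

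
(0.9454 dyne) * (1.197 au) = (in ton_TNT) 0.0004046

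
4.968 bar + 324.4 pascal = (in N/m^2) 4.971e+05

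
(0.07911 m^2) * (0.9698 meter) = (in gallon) 20.27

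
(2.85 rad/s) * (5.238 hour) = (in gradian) 3.421e+06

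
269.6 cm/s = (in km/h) 9.706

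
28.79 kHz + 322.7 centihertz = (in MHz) 0.02879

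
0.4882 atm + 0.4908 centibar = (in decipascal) 4.996e+05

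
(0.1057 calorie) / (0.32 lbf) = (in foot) 1.019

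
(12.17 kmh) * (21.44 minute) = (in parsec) 1.409e-13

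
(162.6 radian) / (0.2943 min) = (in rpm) 87.93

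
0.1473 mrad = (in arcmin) 0.5064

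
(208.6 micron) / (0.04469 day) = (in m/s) 5.402e-08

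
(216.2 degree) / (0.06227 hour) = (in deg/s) 0.9644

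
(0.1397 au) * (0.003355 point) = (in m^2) 2.474e+04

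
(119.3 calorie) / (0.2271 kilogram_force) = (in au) 1.498e-09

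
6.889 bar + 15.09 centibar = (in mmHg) 5280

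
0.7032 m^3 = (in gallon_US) 185.8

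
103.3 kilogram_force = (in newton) 1013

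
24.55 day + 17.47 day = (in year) 0.1151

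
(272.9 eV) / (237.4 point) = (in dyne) 5.221e-11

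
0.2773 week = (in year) 0.005318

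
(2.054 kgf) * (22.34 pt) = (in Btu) 0.0001505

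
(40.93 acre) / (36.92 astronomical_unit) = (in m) 2.999e-08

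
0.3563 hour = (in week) 0.002121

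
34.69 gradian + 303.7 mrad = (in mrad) 848.6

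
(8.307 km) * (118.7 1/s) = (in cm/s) 9.86e+07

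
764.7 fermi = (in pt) 2.168e-09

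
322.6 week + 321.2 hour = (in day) 2272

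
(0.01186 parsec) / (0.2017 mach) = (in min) 8.881e+10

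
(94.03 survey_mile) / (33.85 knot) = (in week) 0.01437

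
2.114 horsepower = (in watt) 1576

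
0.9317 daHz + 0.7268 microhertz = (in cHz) 931.7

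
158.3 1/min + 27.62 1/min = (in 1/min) 185.9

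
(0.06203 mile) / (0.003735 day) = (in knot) 0.6013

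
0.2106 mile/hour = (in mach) 0.0002765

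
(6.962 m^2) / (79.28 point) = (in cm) 2.489e+04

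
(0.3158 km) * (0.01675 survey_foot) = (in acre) 0.0003984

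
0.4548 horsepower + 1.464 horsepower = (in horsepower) 1.919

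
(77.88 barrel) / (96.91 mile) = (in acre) 1.962e-08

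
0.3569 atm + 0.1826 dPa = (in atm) 0.3569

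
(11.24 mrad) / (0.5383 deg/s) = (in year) 3.794e-08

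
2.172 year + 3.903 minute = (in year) 2.172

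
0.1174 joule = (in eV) 7.328e+17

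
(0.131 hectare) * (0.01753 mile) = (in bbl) 2.325e+05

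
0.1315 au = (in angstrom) 1.967e+20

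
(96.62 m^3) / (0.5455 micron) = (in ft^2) 1.907e+09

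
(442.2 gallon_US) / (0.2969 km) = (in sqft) 0.06069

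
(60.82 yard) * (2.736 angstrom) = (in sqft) 1.638e-07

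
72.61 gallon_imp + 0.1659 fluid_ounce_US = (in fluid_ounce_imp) 1.162e+04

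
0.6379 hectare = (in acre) 1.576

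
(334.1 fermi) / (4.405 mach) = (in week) 3.683e-22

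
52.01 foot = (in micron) 1.585e+07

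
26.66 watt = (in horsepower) 0.03575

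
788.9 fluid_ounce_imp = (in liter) 22.42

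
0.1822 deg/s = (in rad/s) 0.00318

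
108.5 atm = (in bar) 109.9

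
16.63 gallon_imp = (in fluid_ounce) 2556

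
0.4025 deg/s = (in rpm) 0.06708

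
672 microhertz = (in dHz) 0.00672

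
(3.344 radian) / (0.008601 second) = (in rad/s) 388.8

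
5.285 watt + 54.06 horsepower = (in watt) 4.032e+04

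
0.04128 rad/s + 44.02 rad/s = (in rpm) 420.8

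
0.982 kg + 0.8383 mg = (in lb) 2.165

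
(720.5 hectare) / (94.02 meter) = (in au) 5.123e-07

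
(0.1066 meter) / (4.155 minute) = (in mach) 1.256e-06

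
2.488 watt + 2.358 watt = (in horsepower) 0.006499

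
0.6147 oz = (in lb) 0.03842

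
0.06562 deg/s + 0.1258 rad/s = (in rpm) 1.212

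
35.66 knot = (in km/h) 66.04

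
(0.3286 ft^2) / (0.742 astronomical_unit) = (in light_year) 2.907e-29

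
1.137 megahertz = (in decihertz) 1.137e+07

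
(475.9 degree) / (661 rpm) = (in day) 1.389e-06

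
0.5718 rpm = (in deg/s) 3.431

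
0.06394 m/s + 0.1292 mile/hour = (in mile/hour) 0.2722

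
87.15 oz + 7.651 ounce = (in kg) 2.688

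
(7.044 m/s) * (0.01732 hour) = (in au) 2.936e-09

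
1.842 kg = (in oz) 64.97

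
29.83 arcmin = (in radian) 0.008677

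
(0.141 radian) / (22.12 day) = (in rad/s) 7.378e-08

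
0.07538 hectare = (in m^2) 753.8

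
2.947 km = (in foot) 9669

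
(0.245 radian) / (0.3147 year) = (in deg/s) 1.414e-06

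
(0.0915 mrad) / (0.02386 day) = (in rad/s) 4.439e-08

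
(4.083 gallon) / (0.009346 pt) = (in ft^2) 5.046e+04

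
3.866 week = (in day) 27.06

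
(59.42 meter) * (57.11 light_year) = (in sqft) 3.456e+20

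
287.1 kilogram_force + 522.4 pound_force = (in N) 5139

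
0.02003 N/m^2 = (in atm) 1.977e-07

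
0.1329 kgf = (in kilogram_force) 0.1329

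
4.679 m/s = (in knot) 9.095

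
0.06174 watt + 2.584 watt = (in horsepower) 0.003548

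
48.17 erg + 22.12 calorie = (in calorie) 22.12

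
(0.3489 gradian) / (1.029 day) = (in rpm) 5.887e-07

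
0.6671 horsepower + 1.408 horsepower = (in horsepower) 2.075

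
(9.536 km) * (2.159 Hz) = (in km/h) 7.412e+04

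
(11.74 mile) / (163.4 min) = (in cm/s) 192.7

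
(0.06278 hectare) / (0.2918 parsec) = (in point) 1.976e-10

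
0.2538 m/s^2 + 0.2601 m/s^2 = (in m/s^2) 0.5139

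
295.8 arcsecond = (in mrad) 1.434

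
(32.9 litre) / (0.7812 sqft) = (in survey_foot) 1.487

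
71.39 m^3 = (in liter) 7.139e+04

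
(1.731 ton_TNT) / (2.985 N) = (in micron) 2.426e+15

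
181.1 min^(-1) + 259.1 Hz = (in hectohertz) 2.621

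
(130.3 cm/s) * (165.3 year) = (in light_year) 7.18e-07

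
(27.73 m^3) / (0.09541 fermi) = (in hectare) 2.906e+13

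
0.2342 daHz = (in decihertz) 23.42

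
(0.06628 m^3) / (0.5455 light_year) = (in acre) 3.174e-21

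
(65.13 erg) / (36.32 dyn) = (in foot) 0.05883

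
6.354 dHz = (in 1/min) 38.12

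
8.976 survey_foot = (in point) 7755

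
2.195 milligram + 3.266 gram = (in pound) 0.007205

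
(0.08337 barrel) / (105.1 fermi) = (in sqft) 1.357e+12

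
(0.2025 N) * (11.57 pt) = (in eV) 5.159e+15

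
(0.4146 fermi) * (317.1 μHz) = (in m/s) 1.315e-19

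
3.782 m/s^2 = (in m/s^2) 3.782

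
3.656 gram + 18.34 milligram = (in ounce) 0.1296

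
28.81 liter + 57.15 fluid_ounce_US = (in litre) 30.5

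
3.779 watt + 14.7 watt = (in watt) 18.48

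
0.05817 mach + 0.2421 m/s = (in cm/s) 2005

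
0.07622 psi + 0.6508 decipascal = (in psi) 0.07623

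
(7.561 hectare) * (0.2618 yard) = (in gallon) 4.782e+06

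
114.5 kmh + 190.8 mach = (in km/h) 2.34e+05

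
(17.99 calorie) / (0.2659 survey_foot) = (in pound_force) 208.8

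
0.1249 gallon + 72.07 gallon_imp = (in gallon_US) 86.68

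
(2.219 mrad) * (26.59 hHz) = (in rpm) 56.34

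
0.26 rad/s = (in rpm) 2.483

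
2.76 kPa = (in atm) 0.02724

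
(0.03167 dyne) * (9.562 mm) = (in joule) 3.028e-09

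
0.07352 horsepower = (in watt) 54.82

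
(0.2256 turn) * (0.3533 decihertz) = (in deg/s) 2.869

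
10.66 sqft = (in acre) 0.0002447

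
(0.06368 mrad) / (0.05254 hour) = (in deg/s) 1.929e-05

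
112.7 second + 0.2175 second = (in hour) 0.03137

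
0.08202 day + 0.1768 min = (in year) 0.000225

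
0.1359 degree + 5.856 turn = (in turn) 5.856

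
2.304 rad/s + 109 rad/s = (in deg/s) 6377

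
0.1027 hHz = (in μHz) 1.027e+07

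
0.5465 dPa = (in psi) 7.926e-06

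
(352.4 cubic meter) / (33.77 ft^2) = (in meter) 112.3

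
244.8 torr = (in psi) 4.734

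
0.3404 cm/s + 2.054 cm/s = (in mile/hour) 0.05356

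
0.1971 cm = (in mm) 1.971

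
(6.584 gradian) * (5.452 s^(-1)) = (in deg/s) 32.31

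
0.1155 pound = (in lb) 0.1155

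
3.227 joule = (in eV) 2.014e+19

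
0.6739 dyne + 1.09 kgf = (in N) 10.69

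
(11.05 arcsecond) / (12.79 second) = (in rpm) 4e-05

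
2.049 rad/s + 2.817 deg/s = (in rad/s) 2.098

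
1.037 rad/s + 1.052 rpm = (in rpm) 10.95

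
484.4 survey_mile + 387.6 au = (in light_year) 0.006129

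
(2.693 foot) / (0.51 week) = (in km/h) 9.58e-06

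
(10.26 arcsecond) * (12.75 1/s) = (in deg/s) 0.03634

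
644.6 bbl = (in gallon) 2.707e+04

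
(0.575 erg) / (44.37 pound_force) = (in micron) 0.0002913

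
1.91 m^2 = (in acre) 0.000472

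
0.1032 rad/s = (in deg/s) 5.913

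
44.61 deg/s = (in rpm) 7.435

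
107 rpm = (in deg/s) 642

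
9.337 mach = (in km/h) 1.145e+04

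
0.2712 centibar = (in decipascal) 2712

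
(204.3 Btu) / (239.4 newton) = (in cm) 9.004e+04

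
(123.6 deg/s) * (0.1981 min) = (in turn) 4.081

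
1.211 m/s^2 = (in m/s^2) 1.211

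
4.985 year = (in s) 1.572e+08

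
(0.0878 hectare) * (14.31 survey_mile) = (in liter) 2.022e+10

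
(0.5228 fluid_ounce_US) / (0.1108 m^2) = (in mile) 8.671e-08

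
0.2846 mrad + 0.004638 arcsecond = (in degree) 0.01631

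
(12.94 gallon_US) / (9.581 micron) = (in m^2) 5113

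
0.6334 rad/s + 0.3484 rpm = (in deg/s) 38.38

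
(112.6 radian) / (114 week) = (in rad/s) 1.633e-06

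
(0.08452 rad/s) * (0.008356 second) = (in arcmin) 2.428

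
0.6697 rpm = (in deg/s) 4.018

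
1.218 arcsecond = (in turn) 9.398e-07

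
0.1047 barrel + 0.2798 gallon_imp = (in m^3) 0.01792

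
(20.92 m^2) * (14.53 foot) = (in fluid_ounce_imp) 3.261e+06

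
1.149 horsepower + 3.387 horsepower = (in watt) 3382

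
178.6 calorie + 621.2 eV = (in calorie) 178.6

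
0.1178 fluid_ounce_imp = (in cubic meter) 3.347e-06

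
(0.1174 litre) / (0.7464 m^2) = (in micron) 157.3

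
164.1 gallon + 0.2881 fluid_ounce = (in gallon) 164.1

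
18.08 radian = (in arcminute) 6.215e+04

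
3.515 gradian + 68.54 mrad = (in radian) 0.1238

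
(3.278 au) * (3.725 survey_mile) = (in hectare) 2.94e+11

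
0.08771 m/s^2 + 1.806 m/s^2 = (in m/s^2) 1.894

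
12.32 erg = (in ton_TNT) 2.945e-16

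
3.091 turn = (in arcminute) 6.677e+04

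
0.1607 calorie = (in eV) 4.197e+18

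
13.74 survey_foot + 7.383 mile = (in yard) 1.3e+04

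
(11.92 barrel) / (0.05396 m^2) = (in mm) 3.512e+04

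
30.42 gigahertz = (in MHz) 3.042e+04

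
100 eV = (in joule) 1.602e-17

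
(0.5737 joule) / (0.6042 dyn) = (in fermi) 9.495e+19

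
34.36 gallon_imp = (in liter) 156.2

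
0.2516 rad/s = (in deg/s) 14.42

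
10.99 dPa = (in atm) 1.085e-05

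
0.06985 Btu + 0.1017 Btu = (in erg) 1.81e+09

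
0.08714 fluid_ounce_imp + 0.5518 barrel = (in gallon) 23.18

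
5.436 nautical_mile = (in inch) 3.964e+05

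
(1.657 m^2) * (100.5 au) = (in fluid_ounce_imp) 8.768e+17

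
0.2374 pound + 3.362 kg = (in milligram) 3.47e+06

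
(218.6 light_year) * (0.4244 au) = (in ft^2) 1.413e+30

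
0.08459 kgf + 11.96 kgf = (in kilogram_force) 12.04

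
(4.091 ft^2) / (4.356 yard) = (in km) 9.542e-05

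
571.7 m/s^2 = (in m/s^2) 571.7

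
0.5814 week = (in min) 5861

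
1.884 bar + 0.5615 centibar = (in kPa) 189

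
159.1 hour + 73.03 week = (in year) 1.419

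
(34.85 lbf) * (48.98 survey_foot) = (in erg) 2.314e+10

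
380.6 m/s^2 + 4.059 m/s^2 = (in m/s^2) 384.7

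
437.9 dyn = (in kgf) 0.0004465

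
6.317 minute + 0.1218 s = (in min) 6.319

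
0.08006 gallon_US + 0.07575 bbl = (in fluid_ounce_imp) 434.5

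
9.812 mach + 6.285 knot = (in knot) 6501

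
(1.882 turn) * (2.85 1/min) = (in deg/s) 32.18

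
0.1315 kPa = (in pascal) 131.5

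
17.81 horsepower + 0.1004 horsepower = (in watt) 1.336e+04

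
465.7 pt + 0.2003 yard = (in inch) 13.68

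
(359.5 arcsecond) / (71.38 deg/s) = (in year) 4.436e-11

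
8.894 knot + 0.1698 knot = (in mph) 10.43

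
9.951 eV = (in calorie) 3.811e-19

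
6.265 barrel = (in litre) 996.1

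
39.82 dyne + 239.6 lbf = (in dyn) 1.066e+08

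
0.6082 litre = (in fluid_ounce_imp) 21.41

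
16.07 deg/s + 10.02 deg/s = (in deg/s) 26.09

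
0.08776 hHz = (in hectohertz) 0.08776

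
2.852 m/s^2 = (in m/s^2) 2.852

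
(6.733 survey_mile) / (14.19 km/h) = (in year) 8.717e-05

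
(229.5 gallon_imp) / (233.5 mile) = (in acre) 6.861e-10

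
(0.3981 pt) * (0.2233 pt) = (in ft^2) 1.191e-07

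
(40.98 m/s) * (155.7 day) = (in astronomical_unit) 0.003685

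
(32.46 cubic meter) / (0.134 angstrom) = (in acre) 5.986e+08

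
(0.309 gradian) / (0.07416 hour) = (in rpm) 0.0001736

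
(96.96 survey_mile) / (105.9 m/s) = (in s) 1473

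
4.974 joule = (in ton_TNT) 1.189e-09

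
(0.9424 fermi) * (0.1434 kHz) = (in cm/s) 1.351e-11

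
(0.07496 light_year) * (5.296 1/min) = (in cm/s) 6.26e+15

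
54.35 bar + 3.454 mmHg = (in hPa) 5.435e+04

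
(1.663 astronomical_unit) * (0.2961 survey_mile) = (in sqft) 1.276e+15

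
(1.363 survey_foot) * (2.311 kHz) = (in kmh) 3456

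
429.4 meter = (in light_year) 4.539e-14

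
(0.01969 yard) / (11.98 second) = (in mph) 0.003362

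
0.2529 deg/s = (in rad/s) 0.004414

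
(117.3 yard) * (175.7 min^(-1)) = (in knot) 610.5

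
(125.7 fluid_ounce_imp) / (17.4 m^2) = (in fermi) 2.053e+11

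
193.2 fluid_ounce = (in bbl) 0.03594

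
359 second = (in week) 0.0005936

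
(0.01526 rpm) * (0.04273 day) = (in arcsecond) 1.217e+06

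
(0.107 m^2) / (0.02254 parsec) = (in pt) 4.361e-13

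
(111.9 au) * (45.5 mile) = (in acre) 3.029e+14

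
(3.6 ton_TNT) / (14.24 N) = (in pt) 2.998e+12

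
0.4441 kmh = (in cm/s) 12.34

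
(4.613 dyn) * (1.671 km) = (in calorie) 0.01842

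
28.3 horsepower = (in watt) 2.11e+04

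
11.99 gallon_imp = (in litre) 54.51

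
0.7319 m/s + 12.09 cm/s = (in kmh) 3.07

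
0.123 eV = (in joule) 1.971e-20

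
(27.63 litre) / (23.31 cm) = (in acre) 2.929e-05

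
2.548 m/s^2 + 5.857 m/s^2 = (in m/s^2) 8.405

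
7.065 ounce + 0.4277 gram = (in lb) 0.4425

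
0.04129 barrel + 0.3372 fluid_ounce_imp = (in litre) 6.574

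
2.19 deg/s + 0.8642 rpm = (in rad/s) 0.1287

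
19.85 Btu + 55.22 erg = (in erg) 2.094e+11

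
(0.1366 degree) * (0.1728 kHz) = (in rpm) 3.934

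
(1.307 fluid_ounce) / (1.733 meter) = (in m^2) 2.23e-05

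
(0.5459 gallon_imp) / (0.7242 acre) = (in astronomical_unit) 5.66e-18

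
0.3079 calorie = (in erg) 1.288e+07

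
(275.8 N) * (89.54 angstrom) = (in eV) 1.541e+13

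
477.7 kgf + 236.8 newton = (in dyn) 4.921e+08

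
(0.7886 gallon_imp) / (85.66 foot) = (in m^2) 0.0001373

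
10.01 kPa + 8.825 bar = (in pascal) 8.925e+05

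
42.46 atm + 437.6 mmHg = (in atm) 43.04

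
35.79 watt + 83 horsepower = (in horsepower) 83.05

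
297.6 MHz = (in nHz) 2.976e+17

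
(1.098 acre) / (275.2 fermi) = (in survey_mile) 1.003e+13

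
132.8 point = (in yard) 0.05123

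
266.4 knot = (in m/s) 137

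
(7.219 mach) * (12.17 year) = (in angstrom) 9.434e+21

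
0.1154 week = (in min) 1163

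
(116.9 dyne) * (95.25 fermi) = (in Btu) 1.055e-19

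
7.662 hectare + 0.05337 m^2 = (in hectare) 7.662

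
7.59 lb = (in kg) 3.443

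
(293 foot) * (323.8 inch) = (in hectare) 0.07345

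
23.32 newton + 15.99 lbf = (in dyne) 9.445e+06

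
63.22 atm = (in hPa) 6.406e+04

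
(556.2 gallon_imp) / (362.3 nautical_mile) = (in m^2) 3.768e-06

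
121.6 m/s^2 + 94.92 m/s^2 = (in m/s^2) 216.5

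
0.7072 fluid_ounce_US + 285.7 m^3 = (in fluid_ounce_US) 9.661e+06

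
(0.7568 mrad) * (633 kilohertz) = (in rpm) 4575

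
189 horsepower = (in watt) 1.409e+05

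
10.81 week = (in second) 6.538e+06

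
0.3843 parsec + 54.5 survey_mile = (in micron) 1.186e+22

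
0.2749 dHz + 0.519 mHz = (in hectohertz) 0.0002801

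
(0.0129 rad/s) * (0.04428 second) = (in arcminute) 1.964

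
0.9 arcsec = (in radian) 4.363e-06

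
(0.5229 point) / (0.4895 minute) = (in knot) 1.221e-05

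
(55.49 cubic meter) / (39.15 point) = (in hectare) 0.4018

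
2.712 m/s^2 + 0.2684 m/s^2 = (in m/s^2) 2.98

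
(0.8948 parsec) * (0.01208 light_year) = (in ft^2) 3.397e+31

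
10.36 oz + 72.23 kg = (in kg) 72.52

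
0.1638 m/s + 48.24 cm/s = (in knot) 1.256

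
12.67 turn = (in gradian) 5068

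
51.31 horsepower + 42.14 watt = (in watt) 3.83e+04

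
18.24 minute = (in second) 1094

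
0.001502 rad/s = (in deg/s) 0.08606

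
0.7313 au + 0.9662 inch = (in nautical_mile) 5.907e+07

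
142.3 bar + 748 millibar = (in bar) 143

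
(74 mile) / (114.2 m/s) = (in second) 1043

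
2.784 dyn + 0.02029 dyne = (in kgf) 2.86e-06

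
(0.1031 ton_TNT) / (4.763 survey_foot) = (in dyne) 2.971e+13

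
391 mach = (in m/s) 1.331e+05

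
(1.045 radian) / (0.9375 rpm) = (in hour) 0.002957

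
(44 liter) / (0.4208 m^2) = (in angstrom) 1.046e+09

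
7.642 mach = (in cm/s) 2.602e+05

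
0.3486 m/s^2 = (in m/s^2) 0.3486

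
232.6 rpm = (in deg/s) 1396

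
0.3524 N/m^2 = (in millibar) 0.003524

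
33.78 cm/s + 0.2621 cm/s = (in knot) 0.6617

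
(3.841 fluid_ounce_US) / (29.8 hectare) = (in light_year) 4.029e-26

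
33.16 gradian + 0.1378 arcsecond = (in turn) 0.0829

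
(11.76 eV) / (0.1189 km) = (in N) 1.585e-20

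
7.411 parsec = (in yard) 2.501e+17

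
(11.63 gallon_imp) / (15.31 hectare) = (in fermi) 3.453e+08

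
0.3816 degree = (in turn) 0.00106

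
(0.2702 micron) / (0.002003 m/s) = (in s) 0.0001349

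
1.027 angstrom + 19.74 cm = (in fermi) 1.974e+14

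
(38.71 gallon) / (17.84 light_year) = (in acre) 2.145e-22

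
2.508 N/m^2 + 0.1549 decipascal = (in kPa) 0.002523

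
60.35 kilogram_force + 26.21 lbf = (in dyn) 7.084e+07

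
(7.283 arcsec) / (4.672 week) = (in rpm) 1.193e-10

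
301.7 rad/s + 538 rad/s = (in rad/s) 839.7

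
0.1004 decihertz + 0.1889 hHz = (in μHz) 1.89e+07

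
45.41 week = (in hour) 7629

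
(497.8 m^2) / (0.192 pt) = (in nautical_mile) 3968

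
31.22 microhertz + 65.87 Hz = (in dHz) 658.7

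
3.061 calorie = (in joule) 12.81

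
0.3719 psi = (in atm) 0.02531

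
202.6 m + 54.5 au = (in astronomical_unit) 54.5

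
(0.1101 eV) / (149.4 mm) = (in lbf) 2.654e-20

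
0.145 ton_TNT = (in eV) 3.787e+27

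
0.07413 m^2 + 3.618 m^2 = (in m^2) 3.692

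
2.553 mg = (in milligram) 2.553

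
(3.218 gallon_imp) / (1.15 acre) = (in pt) 0.008911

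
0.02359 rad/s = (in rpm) 0.2253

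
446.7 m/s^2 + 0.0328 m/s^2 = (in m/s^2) 446.7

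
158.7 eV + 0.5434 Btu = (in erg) 5.733e+09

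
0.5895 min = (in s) 35.37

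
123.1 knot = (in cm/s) 6333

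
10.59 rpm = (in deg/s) 63.54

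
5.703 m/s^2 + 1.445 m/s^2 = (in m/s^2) 7.148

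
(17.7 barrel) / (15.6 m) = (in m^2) 0.1804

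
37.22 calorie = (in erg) 1.557e+09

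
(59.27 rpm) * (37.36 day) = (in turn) 3.189e+06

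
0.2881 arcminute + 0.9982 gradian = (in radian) 0.01576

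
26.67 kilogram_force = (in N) 261.5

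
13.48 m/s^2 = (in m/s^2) 13.48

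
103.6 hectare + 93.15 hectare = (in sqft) 2.118e+07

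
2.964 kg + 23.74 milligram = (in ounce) 104.6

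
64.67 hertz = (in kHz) 0.06467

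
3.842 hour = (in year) 0.0004386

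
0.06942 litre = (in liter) 0.06942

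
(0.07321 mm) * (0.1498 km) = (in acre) 2.71e-06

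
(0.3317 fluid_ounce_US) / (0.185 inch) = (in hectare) 2.088e-07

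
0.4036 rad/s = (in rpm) 3.854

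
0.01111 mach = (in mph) 8.462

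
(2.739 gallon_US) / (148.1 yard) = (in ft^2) 0.0008241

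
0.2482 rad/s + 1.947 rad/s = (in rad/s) 2.195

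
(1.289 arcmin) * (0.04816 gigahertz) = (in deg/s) 1.035e+06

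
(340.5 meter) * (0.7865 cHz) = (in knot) 5.206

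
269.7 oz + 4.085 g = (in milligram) 7.65e+06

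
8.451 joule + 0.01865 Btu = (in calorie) 6.723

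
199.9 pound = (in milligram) 9.067e+07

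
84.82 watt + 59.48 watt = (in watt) 144.3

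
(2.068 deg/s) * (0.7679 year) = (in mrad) 8.741e+08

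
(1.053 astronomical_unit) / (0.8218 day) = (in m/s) 2.219e+06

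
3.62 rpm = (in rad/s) 0.3791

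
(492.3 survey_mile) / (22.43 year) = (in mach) 3.289e-06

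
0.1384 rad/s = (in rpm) 1.322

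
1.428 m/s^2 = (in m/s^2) 1.428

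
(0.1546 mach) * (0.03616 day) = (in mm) 1.645e+08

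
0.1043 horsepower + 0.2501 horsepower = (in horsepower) 0.3544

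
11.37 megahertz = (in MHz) 11.37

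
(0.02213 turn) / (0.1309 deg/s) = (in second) 60.86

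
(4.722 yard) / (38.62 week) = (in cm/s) 1.849e-05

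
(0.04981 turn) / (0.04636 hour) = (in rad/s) 0.001875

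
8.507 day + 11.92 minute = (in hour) 204.4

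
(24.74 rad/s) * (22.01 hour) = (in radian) 1.96e+06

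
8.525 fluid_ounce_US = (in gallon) 0.0666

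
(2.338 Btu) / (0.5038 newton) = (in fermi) 4.896e+18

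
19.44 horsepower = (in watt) 1.45e+04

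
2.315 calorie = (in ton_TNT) 2.315e-09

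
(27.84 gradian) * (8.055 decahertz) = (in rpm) 336.4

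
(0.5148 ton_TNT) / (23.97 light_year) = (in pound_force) 2.135e-09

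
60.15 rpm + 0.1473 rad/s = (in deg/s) 369.3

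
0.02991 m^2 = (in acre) 7.391e-06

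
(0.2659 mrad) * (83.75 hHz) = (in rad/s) 2.227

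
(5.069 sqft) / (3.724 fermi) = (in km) 1.265e+11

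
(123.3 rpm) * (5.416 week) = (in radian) 4.229e+07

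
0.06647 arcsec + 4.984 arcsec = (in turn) 3.897e-06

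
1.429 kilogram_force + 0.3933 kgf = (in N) 17.87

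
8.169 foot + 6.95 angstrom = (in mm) 2490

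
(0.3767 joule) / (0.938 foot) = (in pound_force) 0.2962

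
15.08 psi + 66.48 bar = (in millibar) 6.752e+04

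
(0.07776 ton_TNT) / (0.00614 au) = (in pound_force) 0.07963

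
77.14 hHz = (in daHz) 771.4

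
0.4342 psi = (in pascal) 2994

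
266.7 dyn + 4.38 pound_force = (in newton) 19.49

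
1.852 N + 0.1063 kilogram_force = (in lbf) 0.6507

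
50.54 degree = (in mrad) 882.1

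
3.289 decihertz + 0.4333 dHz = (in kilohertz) 0.0003722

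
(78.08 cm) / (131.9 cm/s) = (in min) 0.009866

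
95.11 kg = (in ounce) 3355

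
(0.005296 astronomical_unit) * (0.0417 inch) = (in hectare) 83.92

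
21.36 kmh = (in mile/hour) 13.27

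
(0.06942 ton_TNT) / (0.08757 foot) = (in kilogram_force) 1.11e+09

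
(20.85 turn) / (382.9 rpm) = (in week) 5.402e-06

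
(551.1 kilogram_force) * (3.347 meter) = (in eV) 1.129e+23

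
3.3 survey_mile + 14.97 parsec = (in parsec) 14.97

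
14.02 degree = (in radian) 0.2447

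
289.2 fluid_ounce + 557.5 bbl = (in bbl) 557.6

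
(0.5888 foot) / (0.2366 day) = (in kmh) 3.161e-05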